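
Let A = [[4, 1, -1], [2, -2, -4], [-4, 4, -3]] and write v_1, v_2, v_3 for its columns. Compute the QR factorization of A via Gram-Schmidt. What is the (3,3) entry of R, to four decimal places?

r_{33} = 4.9193

v_1 = (4, 2, -4); ‖v_1‖ = 6.0000, so e_1 = (0.6667, 0.3333, -0.6667).
e_1·v_2 = 0.6667·1 + 0.3333·(-2) + (-0.6667)·4 = -2.6667.
u_2 = v_2 + 2.6667·e_1 = (2.7778, -1.1111, 2.2222).
‖u_2‖ = 3.7268, so e_2 = (0.7454, -0.2981, 0.5963).
e_1·v_3 = 0.6667·(-1) + 0.3333·(-4) + (-0.6667)·(-3) = 0.0000; e_2·v_3 = 0.7454·(-1) + (-0.2981)·(-4) + 0.5963·(-3) = -1.3416.
u_3 = v_3 + 0.0000·e_1 + 1.3416·e_2 = (0.0000, -4.4000, -2.2000).
r_{33} = ‖u_3‖ = 4.9193.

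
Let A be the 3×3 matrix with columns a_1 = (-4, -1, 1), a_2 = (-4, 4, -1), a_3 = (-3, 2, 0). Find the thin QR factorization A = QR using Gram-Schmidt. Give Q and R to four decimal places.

a_1 = (-4, -1, 1); ‖a_1‖ = 4.2426, so q_1 = (-0.9428, -0.2357, 0.2357).
q_1·a_2 = (-0.9428)·(-4) + (-0.2357)·4 + 0.2357·(-1) = 2.5927.
u_2 = a_2 − 2.5927·q_1 = (-1.5556, 4.6111, -1.6111).
‖u_2‖ = 5.1262, so q_2 = (-0.3035, 0.8995, -0.3143).
q_1·a_3 = (-0.9428)·(-3) + (-0.2357)·2 + 0.2357·0 = 2.3570; q_2·a_3 = (-0.3035)·(-3) + 0.8995·2 + (-0.3143)·0 = 2.7094.
u_3 = a_3 − 2.3570·q_1 − 2.7094·q_2 = (0.0444, 0.1184, 0.2960).
‖u_3‖ = 0.3219, so q_3 = (0.1379, 0.3678, 0.9196).

Q = [[-0.9428, -0.3035, 0.1379], [-0.2357, 0.8995, 0.3678], [0.2357, -0.3143, 0.9196]], R = [[4.2426, 2.5927, 2.3570], [0.0000, 5.1262, 2.7094], [0.0000, 0.0000, 0.3219]]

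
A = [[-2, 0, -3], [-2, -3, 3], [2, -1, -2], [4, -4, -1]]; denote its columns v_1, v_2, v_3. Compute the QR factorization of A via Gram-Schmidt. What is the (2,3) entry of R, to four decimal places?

r_{23} = -1.4076

v_1 = (-2, -2, 2, 4); ‖v_1‖ = 5.2915, so q_1 = (-0.3780, -0.3780, 0.3780, 0.7559).
q_1·v_2 = (-0.3780)·0 + (-0.3780)·(-3) + 0.3780·(-1) + 0.7559·(-4) = -2.2678.
u_2 = v_2 + 2.2678·q_1 = (-0.8571, -3.8571, -0.1429, -2.2857).
‖u_2‖ = 4.5670, so q_2 = (-0.1877, -0.8446, -0.0313, -0.5005).
r_{23} = q_2·v_3 = -1.4076.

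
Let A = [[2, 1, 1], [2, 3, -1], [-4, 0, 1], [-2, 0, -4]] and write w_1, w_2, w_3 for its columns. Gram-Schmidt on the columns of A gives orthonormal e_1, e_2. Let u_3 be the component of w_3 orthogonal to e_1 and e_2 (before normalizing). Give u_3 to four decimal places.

w_1 = (2, 2, -4, -2); ‖w_1‖ = 5.2915, so e_1 = (0.3780, 0.3780, -0.7559, -0.3780).
e_1·w_2 = 0.3780·1 + 0.3780·3 + (-0.7559)·0 + (-0.3780)·0 = 1.5119.
u_2 = w_2 − 1.5119·e_1 = (0.4286, 2.4286, 1.1429, 0.5714).
‖u_2‖ = 2.7775, so e_2 = (0.1543, 0.8744, 0.4115, 0.2057).
e_1·w_3 = 0.3780·1 + 0.3780·(-1) + (-0.7559)·1 + (-0.3780)·(-4) = 0.7559; e_2·w_3 = 0.1543·1 + 0.8744·(-1) + 0.4115·1 + 0.2057·(-4) = -1.1316.
u_3 = w_3 − 0.7559·e_1 + 1.1316·e_2 = (0.8889, -0.2963, 2.0370, -3.4815).

u_3 = (0.8889, -0.2963, 2.0370, -3.4815)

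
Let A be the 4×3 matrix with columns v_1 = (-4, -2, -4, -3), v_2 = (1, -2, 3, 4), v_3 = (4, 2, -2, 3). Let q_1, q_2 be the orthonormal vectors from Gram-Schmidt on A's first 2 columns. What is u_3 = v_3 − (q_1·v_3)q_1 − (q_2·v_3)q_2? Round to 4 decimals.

v_1 = (-4, -2, -4, -3); ‖v_1‖ = 6.7082, so q_1 = (-0.5963, -0.2981, -0.5963, -0.4472).
q_1·v_2 = (-0.5963)·1 + (-0.2981)·(-2) + (-0.5963)·3 + (-0.4472)·4 = -3.5777.
u_2 = v_2 + 3.5777·q_1 = (-1.1333, -3.0667, 0.8667, 2.4000).
‖u_2‖ = 4.1473, so q_2 = (-0.2733, -0.7394, 0.2090, 0.5787).
q_1·v_3 = (-0.5963)·4 + (-0.2981)·2 + (-0.5963)·(-2) + (-0.4472)·3 = -3.1305; q_2·v_3 = (-0.2733)·4 + (-0.7394)·2 + 0.2090·(-2) + 0.5787·3 = -1.2538.
u_3 = v_3 + 3.1305·q_1 + 1.2538·q_2 = (1.7907, 0.1395, -3.6047, 2.3256).

u_3 = (1.7907, 0.1395, -3.6047, 2.3256)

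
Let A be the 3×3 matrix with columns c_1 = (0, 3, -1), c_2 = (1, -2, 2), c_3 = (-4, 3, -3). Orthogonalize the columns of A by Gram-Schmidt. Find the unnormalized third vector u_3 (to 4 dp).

u_3 = (-1.5385, 0.3846, 1.1538)

c_1 = (0, 3, -1); ‖c_1‖ = 3.1623, so e_1 = (0.0000, 0.9487, -0.3162).
e_1·c_2 = 0.0000·1 + 0.9487·(-2) + (-0.3162)·2 = -2.5298.
u_2 = c_2 + 2.5298·e_1 = (1.0000, 0.4000, 1.2000).
‖u_2‖ = 1.6125, so e_2 = (0.6202, 0.2481, 0.7442).
e_1·c_3 = 0.0000·(-4) + 0.9487·3 + (-0.3162)·(-3) = 3.7947; e_2·c_3 = 0.6202·(-4) + 0.2481·3 + 0.7442·(-3) = -3.9691.
u_3 = c_3 − 3.7947·e_1 + 3.9691·e_2 = (-1.5385, 0.3846, 1.1538).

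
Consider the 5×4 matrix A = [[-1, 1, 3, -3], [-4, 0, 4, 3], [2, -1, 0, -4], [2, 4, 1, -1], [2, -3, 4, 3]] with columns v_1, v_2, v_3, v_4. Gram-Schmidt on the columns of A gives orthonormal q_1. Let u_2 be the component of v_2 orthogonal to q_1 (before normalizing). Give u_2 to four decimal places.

u_2 = (0.9655, -0.1379, -0.9310, 4.0690, -2.9310)

v_1 = (-1, -4, 2, 2, 2); ‖v_1‖ = 5.3852, so q_1 = (-0.1857, -0.7428, 0.3714, 0.3714, 0.3714).
q_1·v_2 = (-0.1857)·1 + (-0.7428)·0 + 0.3714·(-1) + 0.3714·4 + 0.3714·(-3) = -0.1857.
u_2 = v_2 + 0.1857·q_1 = (0.9655, -0.1379, -0.9310, 4.0690, -2.9310).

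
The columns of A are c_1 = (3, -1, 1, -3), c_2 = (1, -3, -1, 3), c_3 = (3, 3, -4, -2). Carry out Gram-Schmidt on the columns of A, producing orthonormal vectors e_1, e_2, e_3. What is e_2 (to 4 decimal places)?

c_1 = (3, -1, 1, -3); ‖c_1‖ = 4.4721, so e_1 = (0.6708, -0.2236, 0.2236, -0.6708).
e_1·c_2 = 0.6708·1 + (-0.2236)·(-3) + 0.2236·(-1) + (-0.6708)·3 = -0.8944.
u_2 = c_2 + 0.8944·e_1 = (1.6000, -3.2000, -0.8000, 2.4000).
‖u_2‖ = 4.3818, so e_2 = (0.3651, -0.7303, -0.1826, 0.5477).

e_2 = (0.3651, -0.7303, -0.1826, 0.5477)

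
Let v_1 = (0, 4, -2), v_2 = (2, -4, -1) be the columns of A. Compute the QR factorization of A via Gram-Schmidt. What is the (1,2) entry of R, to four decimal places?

r_{12} = -3.1305

v_1 = (0, 4, -2); ‖v_1‖ = 4.4721, so q_1 = (0.0000, 0.8944, -0.4472).
r_{12} = q_1·v_2 = -3.1305.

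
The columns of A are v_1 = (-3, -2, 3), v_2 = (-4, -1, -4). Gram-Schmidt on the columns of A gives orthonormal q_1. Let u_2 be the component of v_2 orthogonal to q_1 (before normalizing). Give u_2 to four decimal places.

v_1 = (-3, -2, 3); ‖v_1‖ = 4.6904, so q_1 = (-0.6396, -0.4264, 0.6396).
q_1·v_2 = (-0.6396)·(-4) + (-0.4264)·(-1) + 0.6396·(-4) = 0.4264.
u_2 = v_2 − 0.4264·q_1 = (-3.7273, -0.8182, -4.2727).

u_2 = (-3.7273, -0.8182, -4.2727)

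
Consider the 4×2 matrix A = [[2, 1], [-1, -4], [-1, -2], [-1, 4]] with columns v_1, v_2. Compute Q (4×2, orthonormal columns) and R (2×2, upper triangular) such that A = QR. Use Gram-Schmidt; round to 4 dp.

v_1 = (2, -1, -1, -1); ‖v_1‖ = 2.6458, so e_1 = (0.7559, -0.3780, -0.3780, -0.3780).
e_1·v_2 = 0.7559·1 + (-0.3780)·(-4) + (-0.3780)·(-2) + (-0.3780)·4 = 1.5119.
u_2 = v_2 − 1.5119·e_1 = (-0.1429, -3.4286, -1.4286, 4.5714).
‖u_2‖ = 5.8919, so e_2 = (-0.0242, -0.5819, -0.2425, 0.7759).

Q = [[0.7559, -0.0242], [-0.3780, -0.5819], [-0.3780, -0.2425], [-0.3780, 0.7759]], R = [[2.6458, 1.5119], [0.0000, 5.8919]]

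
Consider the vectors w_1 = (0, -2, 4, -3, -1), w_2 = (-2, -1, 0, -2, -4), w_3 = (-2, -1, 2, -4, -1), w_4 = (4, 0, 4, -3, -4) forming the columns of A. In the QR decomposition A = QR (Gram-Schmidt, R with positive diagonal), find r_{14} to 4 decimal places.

q_1 = w_1/‖w_1‖ = (0, -2, 4, -3, -1)/5.4772 = (0.0000, -0.3651, 0.7303, -0.5477, -0.1826).
r_{14} = q_1·w_4 = 5.2947.

r_{14} = 5.2947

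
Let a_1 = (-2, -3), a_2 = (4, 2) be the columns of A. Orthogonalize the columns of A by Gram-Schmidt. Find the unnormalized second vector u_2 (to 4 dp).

u_2 = (1.8462, -1.2308)

a_1 = (-2, -3); ‖a_1‖ = 3.6056, so e_1 = (-0.5547, -0.8321).
e_1·a_2 = (-0.5547)·4 + (-0.8321)·2 = -3.8829.
u_2 = a_2 + 3.8829·e_1 = (1.8462, -1.2308).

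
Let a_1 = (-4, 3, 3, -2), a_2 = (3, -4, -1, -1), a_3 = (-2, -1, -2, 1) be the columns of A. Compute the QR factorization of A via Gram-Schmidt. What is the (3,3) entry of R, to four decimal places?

r_{33} = 2.9875

e_1 = a_1/‖a_1‖ = (-4, 3, 3, -2)/6.1644 = (-0.6489, 0.4867, 0.4867, -0.3244).
r_{12} = e_1·a_2 = -4.0555.
u_2 = a_2 + 4.0555·e_1 = (0.3684, -2.0263, 0.9737, -2.3158).
‖u_2‖ = 3.2485, so e_2 = (0.1134, -0.6238, 0.2997, -0.7129).
r_{13} = e_1·a_3 = -0.4867; r_{23} = e_2·a_3 = -0.9154.
u_3 = a_3 + 0.4867·e_1 + 0.9154·e_2 = (-2.2120, -1.3342, -1.4888, 0.1895).
r_{33} = ‖u_3‖ = 2.9875.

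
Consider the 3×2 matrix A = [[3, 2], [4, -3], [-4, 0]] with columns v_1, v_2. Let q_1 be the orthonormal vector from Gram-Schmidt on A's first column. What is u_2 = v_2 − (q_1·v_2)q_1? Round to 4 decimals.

u_2 = (2.4390, -2.4146, -0.5854)

v_1 = (3, 4, -4); ‖v_1‖ = 6.4031, so q_1 = (0.4685, 0.6247, -0.6247).
q_1·v_2 = 0.4685·2 + 0.6247·(-3) + (-0.6247)·0 = -0.9370.
u_2 = v_2 + 0.9370·q_1 = (2.4390, -2.4146, -0.5854).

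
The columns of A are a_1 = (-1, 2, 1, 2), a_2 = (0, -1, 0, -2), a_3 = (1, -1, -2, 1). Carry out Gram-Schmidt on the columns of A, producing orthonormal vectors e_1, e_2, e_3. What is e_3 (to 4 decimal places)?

a_1 = (-1, 2, 1, 2); ‖a_1‖ = 3.1623, so e_1 = (-0.3162, 0.6325, 0.3162, 0.6325).
e_1·a_2 = (-0.3162)·0 + 0.6325·(-1) + 0.3162·0 + 0.6325·(-2) = -1.8974.
u_2 = a_2 + 1.8974·e_1 = (-0.6000, 0.2000, 0.6000, -0.8000).
‖u_2‖ = 1.1832, so e_2 = (-0.5071, 0.1690, 0.5071, -0.6761).
e_1·a_3 = (-0.3162)·1 + 0.6325·(-1) + 0.3162·(-2) + 0.6325·1 = -0.9487; e_2·a_3 = (-0.5071)·1 + 0.1690·(-1) + 0.5071·(-2) + (-0.6761)·1 = -2.3664.
u_3 = a_3 + 0.9487·e_1 + 2.3664·e_2 = (-0.5000, 0.0000, -0.5000, 0.0000).
‖u_3‖ = 0.7071, so e_3 = (-0.7071, 0.0000, -0.7071, 0.0000).

e_3 = (-0.7071, 0.0000, -0.7071, 0.0000)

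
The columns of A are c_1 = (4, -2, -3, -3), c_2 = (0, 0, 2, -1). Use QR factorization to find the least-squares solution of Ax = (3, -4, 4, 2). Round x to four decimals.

e_1 = c_1/‖c_1‖ = (4, -2, -3, -3)/6.1644 = (0.6489, -0.3244, -0.4867, -0.4867).
r_{12} = e_1·c_2 = -0.4867.
u_2 = c_2 + 0.4867·e_1 = (0.3158, -0.1579, 1.7632, -1.2368).
‖u_2‖ = 2.1825, so e_2 = (0.1447, -0.0723, 0.8079, -0.5667).
Qᵀb = (0.3244, 2.8215).
Back-substitute: x_2 = 2.8215/2.1825 = 1.2928.
x_1 = (0.3244 + 0.4867·1.2928)/6.1644 = 0.1547.

x = (0.1547, 1.2928)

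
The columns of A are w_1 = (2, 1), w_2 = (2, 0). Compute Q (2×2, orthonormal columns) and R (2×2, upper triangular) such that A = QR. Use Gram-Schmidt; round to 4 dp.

Q = [[0.8944, 0.4472], [0.4472, -0.8944]], R = [[2.2361, 1.7889], [0.0000, 0.8944]]

w_1 = (2, 1); ‖w_1‖ = 2.2361, so q_1 = (0.8944, 0.4472).
q_1·w_2 = 0.8944·2 + 0.4472·0 = 1.7889.
u_2 = w_2 − 1.7889·q_1 = (0.4000, -0.8000).
‖u_2‖ = 0.8944, so q_2 = (0.4472, -0.8944).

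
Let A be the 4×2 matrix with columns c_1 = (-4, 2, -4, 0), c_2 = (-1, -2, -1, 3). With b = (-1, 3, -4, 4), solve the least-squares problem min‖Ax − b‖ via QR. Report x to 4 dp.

x = (0.6603, 0.5573)

c_1 = (-4, 2, -4, 0); ‖c_1‖ = 6.0000, so e_1 = (-0.6667, 0.3333, -0.6667, 0.0000).
e_1·c_2 = (-0.6667)·(-1) + 0.3333·(-2) + (-0.6667)·(-1) + 0.0000·3 = 0.6667.
u_2 = c_2 − 0.6667·e_1 = (-0.5556, -2.2222, -0.5556, 3.0000).
‖u_2‖ = 3.8152, so e_2 = (-0.1456, -0.5825, -0.1456, 0.7863).
Qᵀb = (4.3333, 2.1260).
Back-substitute: x_2 = 2.1260/3.8152 = 0.5573.
x_1 = (4.3333 − 0.6667·0.5573)/6.0000 = 0.6603.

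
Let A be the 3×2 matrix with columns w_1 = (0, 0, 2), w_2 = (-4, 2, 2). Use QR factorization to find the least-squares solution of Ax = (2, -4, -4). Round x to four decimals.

e_1 = w_1/‖w_1‖ = (0, 0, 2)/2.0000 = (0.0000, 0.0000, 1.0000).
r_{12} = e_1·w_2 = 2.0000.
u_2 = w_2 − 2.0000·e_1 = (-4.0000, 2.0000, 0.0000).
‖u_2‖ = 4.4721, so e_2 = (-0.8944, 0.4472, 0.0000).
Qᵀb = (-4.0000, -3.5777).
Back-substitute: x_2 = -3.5777/4.4721 = -0.8000.
x_1 = (-4.0000 − 2.0000·(-0.8000))/2.0000 = -1.2000.

x = (-1.2000, -0.8000)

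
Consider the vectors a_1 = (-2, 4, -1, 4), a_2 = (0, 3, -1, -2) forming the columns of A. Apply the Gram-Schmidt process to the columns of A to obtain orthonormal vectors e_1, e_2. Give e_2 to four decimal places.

e_1 = a_1/‖a_1‖ = (-2, 4, -1, 4)/6.0828 = (-0.3288, 0.6576, -0.1644, 0.6576).
r_{12} = e_1·a_2 = 0.8220.
u_2 = a_2 − 0.8220·e_1 = (0.2703, 2.4595, -0.8649, -2.5405).
‖u_2‖ = 3.6502, so e_2 = (0.0740, 0.6738, -0.2369, -0.6960).

e_2 = (0.0740, 0.6738, -0.2369, -0.6960)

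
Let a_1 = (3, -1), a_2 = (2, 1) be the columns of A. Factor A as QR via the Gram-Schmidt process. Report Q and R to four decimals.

Q = [[0.9487, 0.3162], [-0.3162, 0.9487]], R = [[3.1623, 1.5811], [0.0000, 1.5811]]

a_1 = (3, -1); ‖a_1‖ = 3.1623, so q_1 = (0.9487, -0.3162).
q_1·a_2 = 0.9487·2 + (-0.3162)·1 = 1.5811.
u_2 = a_2 − 1.5811·q_1 = (0.5000, 1.5000).
‖u_2‖ = 1.5811, so q_2 = (0.3162, 0.9487).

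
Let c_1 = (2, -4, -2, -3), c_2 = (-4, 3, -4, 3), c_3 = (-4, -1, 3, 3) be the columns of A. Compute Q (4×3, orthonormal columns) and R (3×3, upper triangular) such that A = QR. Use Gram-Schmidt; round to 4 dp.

c_1 = (2, -4, -2, -3); ‖c_1‖ = 5.7446, so q_1 = (0.3482, -0.6963, -0.3482, -0.5222).
q_1·c_2 = 0.3482·(-4) + (-0.6963)·3 + (-0.3482)·(-4) + (-0.5222)·3 = -3.6556.
u_2 = c_2 + 3.6556·q_1 = (-2.7273, 0.4545, -5.2727, 1.0909).
‖u_2‖ = 6.0528, so q_2 = (-0.4506, 0.0751, -0.8711, 0.1802).
q_1·c_3 = 0.3482·(-4) + (-0.6963)·(-1) + (-0.3482)·3 + (-0.5222)·3 = -3.3075; q_2·c_3 = (-0.4506)·(-4) + 0.0751·(-1) + (-0.8711)·3 + 0.1802·3 = -0.3454.
u_3 = c_3 + 3.3075·q_1 + 0.3454·q_2 = (-3.0041, -3.2771, 1.5476, 1.3350).
‖u_3‖ = 4.8930, so q_3 = (-0.6140, -0.6698, 0.3163, 0.2728).

Q = [[0.3482, -0.4506, -0.6140], [-0.6963, 0.0751, -0.6698], [-0.3482, -0.8711, 0.3163], [-0.5222, 0.1802, 0.2728]], R = [[5.7446, -3.6556, -3.3075], [0.0000, 6.0528, -0.3454], [0.0000, 0.0000, 4.8930]]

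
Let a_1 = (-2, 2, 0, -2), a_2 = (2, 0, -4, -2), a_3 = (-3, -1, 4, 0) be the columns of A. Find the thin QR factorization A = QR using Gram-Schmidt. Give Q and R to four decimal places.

a_1 = (-2, 2, 0, -2); ‖a_1‖ = 3.4641, so e_1 = (-0.5774, 0.5774, 0.0000, -0.5774).
e_1·a_2 = (-0.5774)·2 + 0.5774·0 + 0.0000·(-4) + (-0.5774)·(-2) = 0.0000.
u_2 = a_2 + 0.0000·e_1 = (2.0000, 0.0000, -4.0000, -2.0000).
‖u_2‖ = 4.8990, so e_2 = (0.4082, 0.0000, -0.8165, -0.4082).
e_1·a_3 = (-0.5774)·(-3) + 0.5774·(-1) + 0.0000·4 + (-0.5774)·0 = 1.1547; e_2·a_3 = 0.4082·(-3) + 0.0000·(-1) + (-0.8165)·4 + (-0.4082)·0 = -4.4907.
u_3 = a_3 − 1.1547·e_1 + 4.4907·e_2 = (-0.5000, -1.6667, 0.3333, -1.1667).
‖u_3‖ = 2.1213, so e_3 = (-0.2357, -0.7857, 0.1571, -0.5500).

Q = [[-0.5774, 0.4082, -0.2357], [0.5774, 0.0000, -0.7857], [0.0000, -0.8165, 0.1571], [-0.5774, -0.4082, -0.5500]], R = [[3.4641, 0.0000, 1.1547], [0.0000, 4.8990, -4.4907], [0.0000, 0.0000, 2.1213]]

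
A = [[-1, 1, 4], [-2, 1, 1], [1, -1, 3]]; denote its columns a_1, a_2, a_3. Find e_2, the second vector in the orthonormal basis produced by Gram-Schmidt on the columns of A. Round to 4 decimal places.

a_1 = (-1, -2, 1); ‖a_1‖ = 2.4495, so e_1 = (-0.4082, -0.8165, 0.4082).
e_1·a_2 = (-0.4082)·1 + (-0.8165)·1 + 0.4082·(-1) = -1.6330.
u_2 = a_2 + 1.6330·e_1 = (0.3333, -0.3333, -0.3333).
‖u_2‖ = 0.5774, so e_2 = (0.5774, -0.5774, -0.5774).

e_2 = (0.5774, -0.5774, -0.5774)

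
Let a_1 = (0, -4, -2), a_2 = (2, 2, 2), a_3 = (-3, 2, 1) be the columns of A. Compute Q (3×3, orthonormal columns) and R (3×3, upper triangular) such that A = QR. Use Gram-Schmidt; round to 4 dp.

Q = [[0.0000, 0.9129, -0.4082], [-0.8944, -0.1826, -0.4082], [-0.4472, 0.3651, 0.8165]], R = [[4.4721, -2.6833, -2.2361], [0.0000, 2.1909, -2.7386], [0.0000, 0.0000, 1.2247]]

a_1 = (0, -4, -2); ‖a_1‖ = 4.4721, so e_1 = (0.0000, -0.8944, -0.4472).
e_1·a_2 = 0.0000·2 + (-0.8944)·2 + (-0.4472)·2 = -2.6833.
u_2 = a_2 + 2.6833·e_1 = (2.0000, -0.4000, 0.8000).
‖u_2‖ = 2.1909, so e_2 = (0.9129, -0.1826, 0.3651).
e_1·a_3 = 0.0000·(-3) + (-0.8944)·2 + (-0.4472)·1 = -2.2361; e_2·a_3 = 0.9129·(-3) + (-0.1826)·2 + 0.3651·1 = -2.7386.
u_3 = a_3 + 2.2361·e_1 + 2.7386·e_2 = (-0.5000, -0.5000, 1.0000).
‖u_3‖ = 1.2247, so e_3 = (-0.4082, -0.4082, 0.8165).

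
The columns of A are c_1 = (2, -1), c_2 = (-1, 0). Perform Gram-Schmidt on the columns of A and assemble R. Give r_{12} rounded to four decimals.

r_{12} = -0.8944

c_1 = (2, -1); ‖c_1‖ = 2.2361, so q_1 = (0.8944, -0.4472).
r_{12} = q_1·c_2 = -0.8944.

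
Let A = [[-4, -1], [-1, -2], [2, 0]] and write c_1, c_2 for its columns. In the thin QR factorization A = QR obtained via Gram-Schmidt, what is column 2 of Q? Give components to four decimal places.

q_1 = c_1/‖c_1‖ = (-4, -1, 2)/4.5826 = (-0.8729, -0.2182, 0.4364).
r_{12} = q_1·c_2 = 1.3093.
u_2 = c_2 − 1.3093·q_1 = (0.1429, -1.7143, -0.5714).
‖u_2‖ = 1.8127, so q_2 = (0.0788, -0.9457, -0.3152).

q_2 = (0.0788, -0.9457, -0.3152)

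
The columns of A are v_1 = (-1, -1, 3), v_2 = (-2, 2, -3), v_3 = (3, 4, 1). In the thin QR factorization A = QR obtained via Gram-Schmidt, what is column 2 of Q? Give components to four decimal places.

e_1 = v_1/‖v_1‖ = (-1, -1, 3)/3.3166 = (-0.3015, -0.3015, 0.9045).
r_{12} = e_1·v_2 = -2.7136.
u_2 = v_2 + 2.7136·e_1 = (-2.8182, 1.1818, -0.5455).
‖u_2‖ = 3.1042, so e_2 = (-0.9078, 0.3807, -0.1757).

e_2 = (-0.9078, 0.3807, -0.1757)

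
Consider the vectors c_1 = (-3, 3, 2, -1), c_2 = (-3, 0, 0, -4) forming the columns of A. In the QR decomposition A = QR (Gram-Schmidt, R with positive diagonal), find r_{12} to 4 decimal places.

r_{12} = 2.7107

e_1 = c_1/‖c_1‖ = (-3, 3, 2, -1)/4.7958 = (-0.6255, 0.6255, 0.4170, -0.2085).
r_{12} = e_1·c_2 = 2.7107.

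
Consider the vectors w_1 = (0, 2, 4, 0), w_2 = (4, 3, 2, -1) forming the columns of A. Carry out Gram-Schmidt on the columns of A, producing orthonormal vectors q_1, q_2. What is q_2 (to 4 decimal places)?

w_1 = (0, 2, 4, 0); ‖w_1‖ = 4.4721, so q_1 = (0.0000, 0.4472, 0.8944, 0.0000).
q_1·w_2 = 0.0000·4 + 0.4472·3 + 0.8944·2 + 0.0000·(-1) = 3.1305.
u_2 = w_2 − 3.1305·q_1 = (4.0000, 1.6000, -0.8000, -1.0000).
‖u_2‖ = 4.4944, so q_2 = (0.8900, 0.3560, -0.1780, -0.2225).

q_2 = (0.8900, 0.3560, -0.1780, -0.2225)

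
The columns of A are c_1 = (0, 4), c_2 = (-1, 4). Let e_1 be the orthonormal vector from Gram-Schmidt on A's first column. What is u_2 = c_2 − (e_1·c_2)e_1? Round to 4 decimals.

u_2 = (-1.0000, 0.0000)

c_1 = (0, 4); ‖c_1‖ = 4.0000, so e_1 = (0.0000, 1.0000).
e_1·c_2 = 0.0000·(-1) + 1.0000·4 = 4.0000.
u_2 = c_2 − 4.0000·e_1 = (-1.0000, 0.0000).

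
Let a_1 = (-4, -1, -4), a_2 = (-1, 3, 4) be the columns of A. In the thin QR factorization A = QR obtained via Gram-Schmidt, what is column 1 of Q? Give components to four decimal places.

a_1 = (-4, -1, -4); ‖a_1‖ = 5.7446, so q_1 = (-0.6963, -0.1741, -0.6963).

q_1 = (-0.6963, -0.1741, -0.6963)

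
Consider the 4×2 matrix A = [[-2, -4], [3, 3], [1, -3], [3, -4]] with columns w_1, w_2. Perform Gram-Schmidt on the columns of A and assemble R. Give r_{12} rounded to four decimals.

w_1 = (-2, 3, 1, 3); ‖w_1‖ = 4.7958, so e_1 = (-0.4170, 0.6255, 0.2085, 0.6255).
r_{12} = e_1·w_2 = 0.4170.

r_{12} = 0.4170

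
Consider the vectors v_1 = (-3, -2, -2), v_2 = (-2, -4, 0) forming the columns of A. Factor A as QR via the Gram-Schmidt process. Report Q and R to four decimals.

v_1 = (-3, -2, -2); ‖v_1‖ = 4.1231, so q_1 = (-0.7276, -0.4851, -0.4851).
q_1·v_2 = (-0.7276)·(-2) + (-0.4851)·(-4) + (-0.4851)·0 = 3.3955.
u_2 = v_2 − 3.3955·q_1 = (0.4706, -2.3529, 1.6471).
‖u_2‖ = 2.9104, so q_2 = (0.1617, -0.8085, 0.5659).

Q = [[-0.7276, 0.1617], [-0.4851, -0.8085], [-0.4851, 0.5659]], R = [[4.1231, 3.3955], [0.0000, 2.9104]]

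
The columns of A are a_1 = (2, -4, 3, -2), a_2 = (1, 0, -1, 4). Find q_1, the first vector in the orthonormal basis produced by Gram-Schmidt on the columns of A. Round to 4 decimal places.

q_1 = a_1/‖a_1‖ = (2, -4, 3, -2)/5.7446 = (0.3482, -0.6963, 0.5222, -0.3482).

q_1 = (0.3482, -0.6963, 0.5222, -0.3482)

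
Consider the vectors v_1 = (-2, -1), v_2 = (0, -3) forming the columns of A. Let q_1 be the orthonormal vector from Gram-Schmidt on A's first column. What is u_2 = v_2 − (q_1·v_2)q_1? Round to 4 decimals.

v_1 = (-2, -1); ‖v_1‖ = 2.2361, so q_1 = (-0.8944, -0.4472).
q_1·v_2 = (-0.8944)·0 + (-0.4472)·(-3) = 1.3416.
u_2 = v_2 − 1.3416·q_1 = (1.2000, -2.4000).

u_2 = (1.2000, -2.4000)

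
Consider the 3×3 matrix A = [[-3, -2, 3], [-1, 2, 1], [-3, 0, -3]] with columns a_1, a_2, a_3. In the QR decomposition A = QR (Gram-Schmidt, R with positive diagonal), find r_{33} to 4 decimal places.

e_1 = a_1/‖a_1‖ = (-3, -1, -3)/4.3589 = (-0.6882, -0.2294, -0.6882).
r_{12} = e_1·a_2 = 0.9177.
u_2 = a_2 − 0.9177·e_1 = (-1.3684, 2.2105, 0.6316).
‖u_2‖ = 2.6754, so e_2 = (-0.5115, 0.8262, 0.2361).
r_{13} = e_1·a_3 = -0.2294; r_{23} = e_2·a_3 = -1.4164.
u_3 = a_3 + 0.2294·e_1 + 1.4164·e_2 = (2.1176, 2.1176, -2.8235).
r_{33} = ‖u_3‖ = 4.1160.

r_{33} = 4.1160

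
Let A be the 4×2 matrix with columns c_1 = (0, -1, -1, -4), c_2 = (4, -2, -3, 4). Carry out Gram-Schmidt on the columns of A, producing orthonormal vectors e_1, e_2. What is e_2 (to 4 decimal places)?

c_1 = (0, -1, -1, -4); ‖c_1‖ = 4.2426, so e_1 = (0.0000, -0.2357, -0.2357, -0.9428).
e_1·c_2 = 0.0000·4 + (-0.2357)·(-2) + (-0.2357)·(-3) + (-0.9428)·4 = -2.5927.
u_2 = c_2 + 2.5927·e_1 = (4.0000, -2.6111, -3.6111, 1.5556).
‖u_2‖ = 6.1869, so e_2 = (0.6465, -0.4220, -0.5837, 0.2514).

e_2 = (0.6465, -0.4220, -0.5837, 0.2514)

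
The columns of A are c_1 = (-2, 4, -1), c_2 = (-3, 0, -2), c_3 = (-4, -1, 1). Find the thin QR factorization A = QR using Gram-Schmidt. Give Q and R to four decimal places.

c_1 = (-2, 4, -1); ‖c_1‖ = 4.5826, so q_1 = (-0.4364, 0.8729, -0.2182).
q_1·c_2 = (-0.4364)·(-3) + 0.8729·0 + (-0.2182)·(-2) = 1.7457.
u_2 = c_2 − 1.7457·q_1 = (-2.2381, -1.5238, -1.6190).
‖u_2‖ = 3.1547, so q_2 = (-0.7094, -0.4830, -0.5132).
q_1·c_3 = (-0.4364)·(-4) + 0.8729·(-1) + (-0.2182)·1 = 0.6547; q_2·c_3 = (-0.7094)·(-4) + (-0.4830)·(-1) + (-0.5132)·1 = 2.8076.
u_3 = c_3 − 0.6547·q_1 − 2.8076·q_2 = (-1.7225, -0.2153, 2.5837).
‖u_3‖ = 3.1127, so q_3 = (-0.5534, -0.0692, 0.8301).

Q = [[-0.4364, -0.7094, -0.5534], [0.8729, -0.4830, -0.0692], [-0.2182, -0.5132, 0.8301]], R = [[4.5826, 1.7457, 0.6547], [0.0000, 3.1547, 2.8076], [0.0000, 0.0000, 3.1127]]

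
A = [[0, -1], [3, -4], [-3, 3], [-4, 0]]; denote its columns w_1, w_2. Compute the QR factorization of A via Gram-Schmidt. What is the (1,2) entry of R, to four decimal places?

w_1 = (0, 3, -3, -4); ‖w_1‖ = 5.8310, so e_1 = (0.0000, 0.5145, -0.5145, -0.6860).
r_{12} = e_1·w_2 = -3.6015.

r_{12} = -3.6015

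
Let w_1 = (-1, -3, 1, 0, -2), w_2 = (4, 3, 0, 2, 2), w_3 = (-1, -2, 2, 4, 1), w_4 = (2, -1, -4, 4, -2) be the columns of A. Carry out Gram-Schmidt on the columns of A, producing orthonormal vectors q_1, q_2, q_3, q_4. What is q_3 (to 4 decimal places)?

q_3 = (-0.5139, -0.0866, 0.2062, 0.6677, 0.4900)

q_1 = w_1/‖w_1‖ = (-1, -3, 1, 0, -2)/3.8730 = (-0.2582, -0.7746, 0.2582, 0.0000, -0.5164).
r_{12} = q_1·w_2 = -4.3894.
u_2 = w_2 + 4.3894·q_1 = (2.8667, -0.4000, 1.1333, 2.0000, -0.2667).
‖u_2‖ = 3.7059, so q_2 = (0.7736, -0.1079, 0.3058, 0.5397, -0.0720).
r_{13} = q_1·w_3 = 1.8074; r_{23} = q_2·w_3 = 2.1408.
u_3 = w_3 − 1.8074·q_1 − 2.1408·q_2 = (-2.1893, -0.3689, 0.8786, 2.8447, 2.0874).
‖u_3‖ = 4.2603, so q_3 = (-0.5139, -0.0866, 0.2062, 0.6677, 0.4900).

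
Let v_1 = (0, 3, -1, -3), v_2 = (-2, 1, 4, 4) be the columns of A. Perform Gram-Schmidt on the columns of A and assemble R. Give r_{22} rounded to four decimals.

q_1 = v_1/‖v_1‖ = (0, 3, -1, -3)/4.3589 = (0.0000, 0.6882, -0.2294, -0.6882).
r_{12} = q_1·v_2 = -2.9824.
u_2 = v_2 + 2.9824·q_1 = (-2.0000, 3.0526, 3.3158, 1.9474).
r_{22} = ‖u_2‖ = 5.3014.

r_{22} = 5.3014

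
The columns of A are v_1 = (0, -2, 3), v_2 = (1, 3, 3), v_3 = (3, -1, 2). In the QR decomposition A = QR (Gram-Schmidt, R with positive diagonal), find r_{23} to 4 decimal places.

r_{23} = 0.9708

q_1 = v_1/‖v_1‖ = (0, -2, 3)/3.6056 = (0.0000, -0.5547, 0.8321).
r_{12} = q_1·v_2 = 0.8321.
u_2 = v_2 − 0.8321·q_1 = (1.0000, 3.4615, 2.3077).
‖u_2‖ = 4.2787, so q_2 = (0.2337, 0.8090, 0.5393).
r_{23} = q_2·v_3 = 0.9708.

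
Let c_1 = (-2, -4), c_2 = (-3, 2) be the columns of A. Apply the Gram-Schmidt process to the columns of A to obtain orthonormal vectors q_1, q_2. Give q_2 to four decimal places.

c_1 = (-2, -4); ‖c_1‖ = 4.4721, so q_1 = (-0.4472, -0.8944).
q_1·c_2 = (-0.4472)·(-3) + (-0.8944)·2 = -0.4472.
u_2 = c_2 + 0.4472·q_1 = (-3.2000, 1.6000).
‖u_2‖ = 3.5777, so q_2 = (-0.8944, 0.4472).

q_2 = (-0.8944, 0.4472)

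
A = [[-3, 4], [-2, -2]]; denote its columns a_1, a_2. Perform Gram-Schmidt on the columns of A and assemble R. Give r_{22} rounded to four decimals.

r_{22} = 3.8829

e_1 = a_1/‖a_1‖ = (-3, -2)/3.6056 = (-0.8321, -0.5547).
r_{12} = e_1·a_2 = -2.2188.
u_2 = a_2 + 2.2188·e_1 = (2.1538, -3.2308).
r_{22} = ‖u_2‖ = 3.8829.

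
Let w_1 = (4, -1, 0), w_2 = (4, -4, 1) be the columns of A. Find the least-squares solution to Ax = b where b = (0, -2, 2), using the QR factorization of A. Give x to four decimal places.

e_1 = w_1/‖w_1‖ = (4, -1, 0)/4.1231 = (0.9701, -0.2425, 0.0000).
r_{12} = e_1·w_2 = 4.8507.
u_2 = w_2 − 4.8507·e_1 = (-0.7059, -2.8235, 1.0000).
‖u_2‖ = 3.0774, so e_2 = (-0.2294, -0.9175, 0.3249).
Qᵀb = (0.4851, 2.4849).
Back-substitute: x_2 = 2.4849/3.0774 = 0.8075.
x_1 = (0.4851 − 4.8507·0.8075)/4.1231 = -0.8323.

x = (-0.8323, 0.8075)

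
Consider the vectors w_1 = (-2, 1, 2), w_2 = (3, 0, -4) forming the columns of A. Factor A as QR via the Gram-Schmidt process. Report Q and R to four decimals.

w_1 = (-2, 1, 2); ‖w_1‖ = 3.0000, so e_1 = (-0.6667, 0.3333, 0.6667).
e_1·w_2 = (-0.6667)·3 + 0.3333·0 + 0.6667·(-4) = -4.6667.
u_2 = w_2 + 4.6667·e_1 = (-0.1111, 1.5556, -0.8889).
‖u_2‖ = 1.7951, so e_2 = (-0.0619, 0.8666, -0.4952).

Q = [[-0.6667, -0.0619], [0.3333, 0.8666], [0.6667, -0.4952]], R = [[3.0000, -4.6667], [0.0000, 1.7951]]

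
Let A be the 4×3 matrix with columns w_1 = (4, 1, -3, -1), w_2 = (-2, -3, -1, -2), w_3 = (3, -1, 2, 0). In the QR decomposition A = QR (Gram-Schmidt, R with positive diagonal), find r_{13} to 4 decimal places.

w_1 = (4, 1, -3, -1); ‖w_1‖ = 5.1962, so e_1 = (0.7698, 0.1925, -0.5774, -0.1925).
r_{13} = e_1·w_3 = 0.9623.

r_{13} = 0.9623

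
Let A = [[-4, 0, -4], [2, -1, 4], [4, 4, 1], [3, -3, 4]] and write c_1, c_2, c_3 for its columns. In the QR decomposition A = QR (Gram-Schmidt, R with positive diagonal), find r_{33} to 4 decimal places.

c_1 = (-4, 2, 4, 3); ‖c_1‖ = 6.7082, so q_1 = (-0.5963, 0.2981, 0.5963, 0.4472).
q_1·c_2 = (-0.5963)·0 + 0.2981·(-1) + 0.5963·4 + 0.4472·(-3) = 0.7454.
u_2 = c_2 − 0.7454·q_1 = (0.4444, -1.2222, 3.5556, -3.3333).
‖u_2‖ = 5.0442, so q_2 = (0.0881, -0.2423, 0.7049, -0.6608).
q_1·c_3 = (-0.5963)·(-4) + 0.2981·4 + 0.5963·1 + 0.4472·4 = 5.9628; q_2·c_3 = 0.0881·(-4) + (-0.2423)·4 + 0.7049·1 + (-0.6608)·4 = -3.2600.
u_3 = c_3 − 5.9628·q_1 + 3.2600·q_2 = (-0.1572, 1.4323, -0.2576, -0.8210).
r_{33} = ‖u_3‖ = 1.6783.

r_{33} = 1.6783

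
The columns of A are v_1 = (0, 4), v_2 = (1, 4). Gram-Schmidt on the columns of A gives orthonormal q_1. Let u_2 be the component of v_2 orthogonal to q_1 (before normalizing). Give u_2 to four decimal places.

u_2 = (1.0000, 0.0000)

v_1 = (0, 4); ‖v_1‖ = 4.0000, so q_1 = (0.0000, 1.0000).
q_1·v_2 = 0.0000·1 + 1.0000·4 = 4.0000.
u_2 = v_2 − 4.0000·q_1 = (1.0000, 0.0000).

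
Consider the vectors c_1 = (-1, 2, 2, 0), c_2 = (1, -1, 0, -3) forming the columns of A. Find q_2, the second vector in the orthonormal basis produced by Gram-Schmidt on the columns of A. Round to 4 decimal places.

q_1 = c_1/‖c_1‖ = (-1, 2, 2, 0)/3.0000 = (-0.3333, 0.6667, 0.6667, 0.0000).
r_{12} = q_1·c_2 = -1.0000.
u_2 = c_2 + 1.0000·q_1 = (0.6667, -0.3333, 0.6667, -3.0000).
‖u_2‖ = 3.1623, so q_2 = (0.2108, -0.1054, 0.2108, -0.9487).

q_2 = (0.2108, -0.1054, 0.2108, -0.9487)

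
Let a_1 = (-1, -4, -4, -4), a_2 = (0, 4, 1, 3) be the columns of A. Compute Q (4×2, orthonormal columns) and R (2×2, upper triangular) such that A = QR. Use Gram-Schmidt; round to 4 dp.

a_1 = (-1, -4, -4, -4); ‖a_1‖ = 7.0000, so e_1 = (-0.1429, -0.5714, -0.5714, -0.5714).
e_1·a_2 = (-0.1429)·0 + (-0.5714)·4 + (-0.5714)·1 + (-0.5714)·3 = -4.5714.
u_2 = a_2 + 4.5714·e_1 = (-0.6531, 1.3878, -1.6122, 0.3878).
‖u_2‖ = 2.2588, so e_2 = (-0.2891, 0.6144, -0.7138, 0.1717).

Q = [[-0.1429, -0.2891], [-0.5714, 0.6144], [-0.5714, -0.7138], [-0.5714, 0.1717]], R = [[7.0000, -4.5714], [0.0000, 2.2588]]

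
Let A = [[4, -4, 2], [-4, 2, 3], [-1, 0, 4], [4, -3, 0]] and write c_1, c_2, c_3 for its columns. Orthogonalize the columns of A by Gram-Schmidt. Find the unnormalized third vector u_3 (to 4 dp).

u_3 = (-0.6240, -0.5520, 1.5680, 0.4640)

c_1 = (4, -4, -1, 4); ‖c_1‖ = 7.0000, so e_1 = (0.5714, -0.5714, -0.1429, 0.5714).
e_1·c_2 = 0.5714·(-4) + (-0.5714)·2 + (-0.1429)·0 + 0.5714·(-3) = -5.1429.
u_2 = c_2 + 5.1429·e_1 = (-1.0612, -0.9388, -0.7347, -0.0612).
‖u_2‖ = 1.5972, so e_2 = (-0.6644, -0.5878, -0.4600, -0.0383).
e_1·c_3 = 0.5714·2 + (-0.5714)·3 + (-0.1429)·4 + 0.5714·0 = -1.1429; e_2·c_3 = (-0.6644)·2 + (-0.5878)·3 + (-0.4600)·4 + (-0.0383)·0 = -4.9321.
u_3 = c_3 + 1.1429·e_1 + 4.9321·e_2 = (-0.6240, -0.5520, 1.5680, 0.4640).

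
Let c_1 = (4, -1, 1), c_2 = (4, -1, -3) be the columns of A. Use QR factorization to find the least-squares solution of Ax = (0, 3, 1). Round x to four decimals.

x = (0.1176, -0.2941)

c_1 = (4, -1, 1); ‖c_1‖ = 4.2426, so e_1 = (0.9428, -0.2357, 0.2357).
e_1·c_2 = 0.9428·4 + (-0.2357)·(-1) + 0.2357·(-3) = 3.2998.
u_2 = c_2 − 3.2998·e_1 = (0.8889, -0.2222, -3.7778).
‖u_2‖ = 3.8873, so e_2 = (0.2287, -0.0572, -0.9718).
Qᵀb = (-0.4714, -1.1433).
Back-substitute: x_2 = -1.1433/3.8873 = -0.2941.
x_1 = (-0.4714 − 3.2998·(-0.2941))/4.2426 = 0.1176.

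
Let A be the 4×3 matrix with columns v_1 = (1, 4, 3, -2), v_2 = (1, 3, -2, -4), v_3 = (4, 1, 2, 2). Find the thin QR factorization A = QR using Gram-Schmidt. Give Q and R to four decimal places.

Q = [[0.1826, 0.1054, 0.9371], [0.7303, 0.2108, 0.0268], [0.5477, -0.7379, -0.1339], [-0.3651, -0.6325, 0.3213]], R = [[5.4772, 2.7386, 1.8257], [0.0000, 4.7434, -2.1082], [0.0000, 0.0000, 4.1500]]

v_1 = (1, 4, 3, -2); ‖v_1‖ = 5.4772, so q_1 = (0.1826, 0.7303, 0.5477, -0.3651).
q_1·v_2 = 0.1826·1 + 0.7303·3 + 0.5477·(-2) + (-0.3651)·(-4) = 2.7386.
u_2 = v_2 − 2.7386·q_1 = (0.5000, 1.0000, -3.5000, -3.0000).
‖u_2‖ = 4.7434, so q_2 = (0.1054, 0.2108, -0.7379, -0.6325).
q_1·v_3 = 0.1826·4 + 0.7303·1 + 0.5477·2 + (-0.3651)·2 = 1.8257; q_2·v_3 = 0.1054·4 + 0.2108·1 + (-0.7379)·2 + (-0.6325)·2 = -2.1082.
u_3 = v_3 − 1.8257·q_1 + 2.1082·q_2 = (3.8889, 0.1111, -0.5556, 1.3333).
‖u_3‖ = 4.1500, so q_3 = (0.9371, 0.0268, -0.1339, 0.3213).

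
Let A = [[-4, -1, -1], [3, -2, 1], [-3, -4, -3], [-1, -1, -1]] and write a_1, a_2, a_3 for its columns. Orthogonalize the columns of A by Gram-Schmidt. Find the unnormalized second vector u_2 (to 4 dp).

a_1 = (-4, 3, -3, -1); ‖a_1‖ = 5.9161, so q_1 = (-0.6761, 0.5071, -0.5071, -0.1690).
q_1·a_2 = (-0.6761)·(-1) + 0.5071·(-2) + (-0.5071)·(-4) + (-0.1690)·(-1) = 1.8593.
u_2 = a_2 − 1.8593·q_1 = (0.2571, -2.9429, -3.0571, -0.6857).

u_2 = (0.2571, -2.9429, -3.0571, -0.6857)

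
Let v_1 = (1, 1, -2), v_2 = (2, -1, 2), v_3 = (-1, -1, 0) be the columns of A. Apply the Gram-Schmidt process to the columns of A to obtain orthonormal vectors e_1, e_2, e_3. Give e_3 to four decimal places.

e_1 = v_1/‖v_1‖ = (1, 1, -2)/2.4495 = (0.4082, 0.4082, -0.8165).
r_{12} = e_1·v_2 = -1.2247.
u_2 = v_2 + 1.2247·e_1 = (2.5000, -0.5000, 1.0000).
‖u_2‖ = 2.7386, so e_2 = (0.9129, -0.1826, 0.3651).
r_{13} = e_1·v_3 = -0.8165; r_{23} = e_2·v_3 = -0.7303.
u_3 = v_3 + 0.8165·e_1 + 0.7303·e_2 = (0.0000, -0.8000, -0.4000).
‖u_3‖ = 0.8944, so e_3 = (0.0000, -0.8944, -0.4472).

e_3 = (0.0000, -0.8944, -0.4472)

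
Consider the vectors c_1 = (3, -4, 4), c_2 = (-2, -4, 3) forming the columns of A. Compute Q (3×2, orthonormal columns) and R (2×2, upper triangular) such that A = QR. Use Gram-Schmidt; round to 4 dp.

e_1 = c_1/‖c_1‖ = (3, -4, 4)/6.4031 = (0.4685, -0.6247, 0.6247).
r_{12} = e_1·c_2 = 3.4358.
u_2 = c_2 − 3.4358·e_1 = (-3.6098, -1.8537, 0.8537).
‖u_2‖ = 4.1467, so e_2 = (-0.8705, -0.4470, 0.2059).

Q = [[0.4685, -0.8705], [-0.6247, -0.4470], [0.6247, 0.2059]], R = [[6.4031, 3.4358], [0.0000, 4.1467]]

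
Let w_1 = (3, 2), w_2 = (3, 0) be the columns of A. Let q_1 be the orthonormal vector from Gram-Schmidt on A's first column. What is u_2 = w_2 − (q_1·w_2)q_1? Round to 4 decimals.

q_1 = w_1/‖w_1‖ = (3, 2)/3.6056 = (0.8321, 0.5547).
r_{12} = q_1·w_2 = 2.4962.
u_2 = w_2 − 2.4962·q_1 = (0.9231, -1.3846).

u_2 = (0.9231, -1.3846)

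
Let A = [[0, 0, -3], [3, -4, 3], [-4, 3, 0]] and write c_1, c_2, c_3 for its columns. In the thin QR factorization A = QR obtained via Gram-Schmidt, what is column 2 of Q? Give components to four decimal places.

e_2 = (0.0000, -0.8000, -0.6000)

c_1 = (0, 3, -4); ‖c_1‖ = 5.0000, so e_1 = (0.0000, 0.6000, -0.8000).
e_1·c_2 = 0.0000·0 + 0.6000·(-4) + (-0.8000)·3 = -4.8000.
u_2 = c_2 + 4.8000·e_1 = (0.0000, -1.1200, -0.8400).
‖u_2‖ = 1.4000, so e_2 = (0.0000, -0.8000, -0.6000).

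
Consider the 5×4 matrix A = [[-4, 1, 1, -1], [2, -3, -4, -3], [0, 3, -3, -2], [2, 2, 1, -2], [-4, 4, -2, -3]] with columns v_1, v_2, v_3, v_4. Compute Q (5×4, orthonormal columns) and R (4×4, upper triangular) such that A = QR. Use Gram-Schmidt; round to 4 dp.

q_1 = v_1/‖v_1‖ = (-4, 2, 0, 2, -4)/6.3246 = (-0.6325, 0.3162, 0.0000, 0.3162, -0.6325).
r_{12} = q_1·v_2 = -3.4785.
u_2 = v_2 + 3.4785·q_1 = (-1.2000, -1.9000, 3.0000, 3.1000, 1.8000).
‖u_2‖ = 5.1865, so q_2 = (-0.2314, -0.3663, 0.5784, 0.5977, 0.3471).
r_{13} = q_1·v_3 = -0.3162; r_{23} = q_2·v_3 = -0.5977.
u_3 = v_3 + 0.3162·q_1 + 0.5977·q_2 = (0.6617, -4.1190, -2.6543, 1.4572, -1.9926).
‖u_3‖ = 5.5265, so q_3 = (0.1197, -0.7453, -0.4803, 0.2637, -0.3605).
r_{14} = q_1·v_4 = 0.9487; r_{24} = q_2·v_4 = -2.0630; r_{34} = q_3·v_4 = 3.6310.
u_4 = v_4 − 0.9487·q_1 + 2.0630·q_2 − 3.6310·q_3 = (-1.3121, -1.3496, 0.9372, -2.0243, -0.3749).
‖u_4‖ = 2.9427, so q_4 = (-0.4459, -0.4586, 0.3185, -0.6879, -0.1274).

Q = [[-0.6325, -0.2314, 0.1197, -0.4459], [0.3162, -0.3663, -0.7453, -0.4586], [0.0000, 0.5784, -0.4803, 0.3185], [0.3162, 0.5977, 0.2637, -0.6879], [-0.6325, 0.3471, -0.3605, -0.1274]], R = [[6.3246, -3.4785, -0.3162, 0.9487], [0.0000, 5.1865, -0.5977, -2.0630], [0.0000, 0.0000, 5.5265, 3.6310], [0.0000, 0.0000, 0.0000, 2.9427]]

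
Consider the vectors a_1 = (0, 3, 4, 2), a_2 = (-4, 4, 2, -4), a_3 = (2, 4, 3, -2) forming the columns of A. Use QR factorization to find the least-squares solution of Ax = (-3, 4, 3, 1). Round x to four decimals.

a_1 = (0, 3, 4, 2); ‖a_1‖ = 5.3852, so q_1 = (0.0000, 0.5571, 0.7428, 0.3714).
q_1·a_2 = 0.0000·(-4) + 0.5571·4 + 0.7428·2 + 0.3714·(-4) = 2.2283.
u_2 = a_2 − 2.2283·q_1 = (-4.0000, 2.7586, 0.3448, -4.8276).
‖u_2‖ = 6.8582, so q_2 = (-0.5832, 0.4022, 0.0503, -0.7039).
q_1·a_3 = 0.0000·2 + 0.5571·4 + 0.7428·3 + 0.3714·(-2) = 3.7139; q_2·a_3 = (-0.5832)·2 + 0.4022·4 + 0.0503·3 + (-0.7039)·(-2) = 2.0011.
u_3 = a_3 − 3.7139·q_1 − 2.0011·q_2 = (3.1672, 1.1261, 0.1408, -1.9707).
‖u_3‖ = 3.8990, so q_3 = (0.8123, 0.2888, 0.0361, -0.5054).
Qᵀb = (4.8281, 2.8056, -1.6787).
Back-substitute: x_3 = -1.6787/3.8990 = -0.4306.
x_2 = (2.8056 − 2.0011·(-0.4306))/6.8582 = 0.5347.
x_1 = (4.8281 − 2.2283·0.5347 − 3.7139·(-0.4306))/5.3852 = 0.9722.

x = (0.9722, 0.5347, -0.4306)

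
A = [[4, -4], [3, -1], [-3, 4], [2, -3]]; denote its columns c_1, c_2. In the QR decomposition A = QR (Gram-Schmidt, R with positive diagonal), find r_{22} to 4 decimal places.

c_1 = (4, 3, -3, 2); ‖c_1‖ = 6.1644, so q_1 = (0.6489, 0.4867, -0.4867, 0.3244).
q_1·c_2 = 0.6489·(-4) + 0.4867·(-1) + (-0.4867)·4 + 0.3244·(-3) = -6.0022.
u_2 = c_2 + 6.0022·q_1 = (-0.1053, 1.9211, 1.0789, -1.0526).
r_{22} = ‖u_2‖ = 2.4441.

r_{22} = 2.4441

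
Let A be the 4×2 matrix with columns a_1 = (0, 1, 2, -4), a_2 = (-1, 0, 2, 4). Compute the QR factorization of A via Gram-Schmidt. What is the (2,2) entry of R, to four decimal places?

r_{22} = 3.7607

e_1 = a_1/‖a_1‖ = (0, 1, 2, -4)/4.5826 = (0.0000, 0.2182, 0.4364, -0.8729).
r_{12} = e_1·a_2 = -2.6186.
u_2 = a_2 + 2.6186·e_1 = (-1.0000, 0.5714, 3.1429, 1.7143).
r_{22} = ‖u_2‖ = 3.7607.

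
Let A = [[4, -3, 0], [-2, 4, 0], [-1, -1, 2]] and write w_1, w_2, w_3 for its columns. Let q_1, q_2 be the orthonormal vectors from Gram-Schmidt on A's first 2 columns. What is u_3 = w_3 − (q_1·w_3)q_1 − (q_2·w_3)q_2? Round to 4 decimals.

u_3 = (0.6486, 0.7568, 1.0811)

w_1 = (4, -2, -1); ‖w_1‖ = 4.5826, so q_1 = (0.8729, -0.4364, -0.2182).
q_1·w_2 = 0.8729·(-3) + (-0.4364)·4 + (-0.2182)·(-1) = -4.1461.
u_2 = w_2 + 4.1461·q_1 = (0.6190, 2.1905, -1.9048).
‖u_2‖ = 2.9681, so q_2 = (0.2086, 0.7380, -0.6417).
q_1·w_3 = 0.8729·0 + (-0.4364)·0 + (-0.2182)·2 = -0.4364; q_2·w_3 = 0.2086·0 + 0.7380·0 + (-0.6417)·2 = -1.2835.
u_3 = w_3 + 0.4364·q_1 + 1.2835·q_2 = (0.6486, 0.7568, 1.0811).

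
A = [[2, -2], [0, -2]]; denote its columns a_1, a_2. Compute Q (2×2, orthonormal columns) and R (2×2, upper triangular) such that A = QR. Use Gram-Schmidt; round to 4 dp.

Q = [[1.0000, 0.0000], [0.0000, -1.0000]], R = [[2.0000, -2.0000], [0.0000, 2.0000]]

a_1 = (2, 0); ‖a_1‖ = 2.0000, so e_1 = (1.0000, 0.0000).
e_1·a_2 = 1.0000·(-2) + 0.0000·(-2) = -2.0000.
u_2 = a_2 + 2.0000·e_1 = (0.0000, -2.0000).
‖u_2‖ = 2.0000, so e_2 = (0.0000, -1.0000).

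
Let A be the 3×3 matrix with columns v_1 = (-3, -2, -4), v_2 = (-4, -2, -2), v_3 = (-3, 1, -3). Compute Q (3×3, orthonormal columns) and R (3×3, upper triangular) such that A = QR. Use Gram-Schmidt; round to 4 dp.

v_1 = (-3, -2, -4); ‖v_1‖ = 5.3852, so e_1 = (-0.5571, -0.3714, -0.7428).
e_1·v_2 = (-0.5571)·(-4) + (-0.3714)·(-2) + (-0.7428)·(-2) = 4.4567.
u_2 = v_2 − 4.4567·e_1 = (-1.5172, -0.3448, 1.3103).
‖u_2‖ = 2.0342, so e_2 = (-0.7459, -0.1695, 0.6442).
e_1·v_3 = (-0.5571)·(-3) + (-0.3714)·1 + (-0.7428)·(-3) = 3.5282; e_2·v_3 = (-0.7459)·(-3) + (-0.1695)·1 + 0.6442·(-3) = 0.1356.
u_3 = v_3 − 3.5282·e_1 − 0.1356·e_2 = (-0.9333, 2.3333, -0.4667).
‖u_3‖ = 2.5560, so e_3 = (-0.3651, 0.9129, -0.1826).

Q = [[-0.5571, -0.7459, -0.3651], [-0.3714, -0.1695, 0.9129], [-0.7428, 0.6442, -0.1826]], R = [[5.3852, 4.4567, 3.5282], [0.0000, 2.0342, 0.1356], [0.0000, 0.0000, 2.5560]]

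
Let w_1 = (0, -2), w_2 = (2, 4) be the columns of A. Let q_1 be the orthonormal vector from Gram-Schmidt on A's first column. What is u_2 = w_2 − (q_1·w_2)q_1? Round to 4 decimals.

q_1 = w_1/‖w_1‖ = (0, -2)/2.0000 = (0.0000, -1.0000).
r_{12} = q_1·w_2 = -4.0000.
u_2 = w_2 + 4.0000·q_1 = (2.0000, 0.0000).

u_2 = (2.0000, 0.0000)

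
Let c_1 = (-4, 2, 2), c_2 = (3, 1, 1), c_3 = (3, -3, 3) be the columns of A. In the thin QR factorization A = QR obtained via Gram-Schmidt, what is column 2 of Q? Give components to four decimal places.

e_2 = (0.5774, 0.5774, 0.5774)

e_1 = c_1/‖c_1‖ = (-4, 2, 2)/4.8990 = (-0.8165, 0.4082, 0.4082).
r_{12} = e_1·c_2 = -1.6330.
u_2 = c_2 + 1.6330·e_1 = (1.6667, 1.6667, 1.6667).
‖u_2‖ = 2.8868, so e_2 = (0.5774, 0.5774, 0.5774).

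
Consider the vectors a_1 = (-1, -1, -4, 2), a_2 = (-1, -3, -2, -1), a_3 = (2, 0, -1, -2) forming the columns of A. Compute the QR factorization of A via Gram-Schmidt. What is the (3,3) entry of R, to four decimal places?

e_1 = a_1/‖a_1‖ = (-1, -1, -4, 2)/4.6904 = (-0.2132, -0.2132, -0.8528, 0.4264).
r_{12} = e_1·a_2 = 2.1320.
u_2 = a_2 − 2.1320·e_1 = (-0.5455, -2.5455, -0.1818, -1.9091).
‖u_2‖ = 3.2333, so e_2 = (-0.1687, -0.7873, -0.0562, -0.5904).
r_{13} = e_1·a_3 = -0.4264; r_{23} = e_2·a_3 = 0.8997.
u_3 = a_3 + 0.4264·e_1 − 0.8997·e_2 = (2.0609, 0.6174, -1.3130, -1.2870).
r_{33} = ‖u_3‖ = 2.8300.

r_{33} = 2.8300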